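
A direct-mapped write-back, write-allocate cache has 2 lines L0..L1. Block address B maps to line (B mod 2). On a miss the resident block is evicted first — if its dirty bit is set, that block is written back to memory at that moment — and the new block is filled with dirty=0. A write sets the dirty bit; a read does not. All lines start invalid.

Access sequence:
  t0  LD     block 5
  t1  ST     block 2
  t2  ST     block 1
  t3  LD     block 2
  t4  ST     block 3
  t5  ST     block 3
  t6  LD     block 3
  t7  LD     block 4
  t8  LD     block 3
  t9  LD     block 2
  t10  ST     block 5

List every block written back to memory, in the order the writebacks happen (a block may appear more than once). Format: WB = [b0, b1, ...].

WB = [1, 2, 3]

0: R B5 → L1 miss [-]
1: W B2 → L0 miss [D]
2: W B1 → L1 miss [D]
3: R B2 → L0 hit [D]
4: W B3 → L1 miss wb→B1 [D]
5: W B3 → L1 hit [D]
6: R B3 → L1 hit [D]
7: R B4 → L0 miss wb→B2 [-]
8: R B3 → L1 hit [D]
9: R B2 → L0 miss [-]
10: W B5 → L1 miss wb→B3 [D]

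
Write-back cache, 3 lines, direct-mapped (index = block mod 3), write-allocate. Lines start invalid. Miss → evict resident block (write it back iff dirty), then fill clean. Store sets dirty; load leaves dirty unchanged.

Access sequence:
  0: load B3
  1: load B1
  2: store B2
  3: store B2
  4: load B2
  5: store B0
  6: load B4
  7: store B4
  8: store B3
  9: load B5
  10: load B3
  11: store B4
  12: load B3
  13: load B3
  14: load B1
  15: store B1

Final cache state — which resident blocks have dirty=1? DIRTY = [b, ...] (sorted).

0: R B3 → L0 miss [-]
1: R B1 → L1 miss [-]
2: W B2 → L2 miss [D]
3: W B2 → L2 hit [D]
4: R B2 → L2 hit [D]
5: W B0 → L0 miss [D]
6: R B4 → L1 miss [-]
7: W B4 → L1 hit [D]
8: W B3 → L0 miss wb→B0 [D]
9: R B5 → L2 miss wb→B2 [-]
10: R B3 → L0 hit [D]
11: W B4 → L1 hit [D]
12: R B3 → L0 hit [D]
13: R B3 → L0 hit [D]
14: R B1 → L1 miss wb→B4 [-]
15: W B1 → L1 hit [D]

DIRTY = [1, 3]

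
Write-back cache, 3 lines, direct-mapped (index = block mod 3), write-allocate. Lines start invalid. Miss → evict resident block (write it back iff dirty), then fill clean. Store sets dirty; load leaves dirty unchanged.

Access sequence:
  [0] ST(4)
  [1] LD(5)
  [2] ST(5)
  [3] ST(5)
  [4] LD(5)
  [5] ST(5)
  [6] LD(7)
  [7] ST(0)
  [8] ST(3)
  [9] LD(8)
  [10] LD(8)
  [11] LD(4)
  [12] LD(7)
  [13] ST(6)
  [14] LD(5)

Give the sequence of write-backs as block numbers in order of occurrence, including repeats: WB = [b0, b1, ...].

WB = [4, 0, 5, 3]

  0 | W B4 → L1 miss [D]
  1 | R B5 → L2 miss [-]
  2 | W B5 → L2 hit [D]
  3 | W B5 → L2 hit [D]
  4 | R B5 → L2 hit [D]
  5 | W B5 → L2 hit [D]
  6 | R B7 → L1 miss wb→B4 [-]
  7 | W B0 → L0 miss [D]
  8 | W B3 → L0 miss wb→B0 [D]
  9 | R B8 → L2 miss wb→B5 [-]
  10 | R B8 → L2 hit [-]
  11 | R B4 → L1 miss [-]
  12 | R B7 → L1 miss [-]
  13 | W B6 → L0 miss wb→B3 [D]
  14 | R B5 → L2 miss [-]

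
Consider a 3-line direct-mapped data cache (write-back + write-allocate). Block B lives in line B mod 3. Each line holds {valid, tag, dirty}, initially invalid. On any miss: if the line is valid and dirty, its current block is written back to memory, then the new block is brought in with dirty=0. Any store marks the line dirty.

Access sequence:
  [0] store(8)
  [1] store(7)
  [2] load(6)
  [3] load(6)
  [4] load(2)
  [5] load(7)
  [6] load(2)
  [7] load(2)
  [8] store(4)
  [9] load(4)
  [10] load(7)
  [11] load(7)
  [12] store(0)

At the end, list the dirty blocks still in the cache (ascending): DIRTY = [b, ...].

DIRTY = [0]

0: W B8 → L2 miss [D]
1: W B7 → L1 miss [D]
2: R B6 → L0 miss [-]
3: R B6 → L0 hit [-]
4: R B2 → L2 miss wb→B8 [-]
5: R B7 → L1 hit [D]
6: R B2 → L2 hit [-]
7: R B2 → L2 hit [-]
8: W B4 → L1 miss wb→B7 [D]
9: R B4 → L1 hit [D]
10: R B7 → L1 miss wb→B4 [-]
11: R B7 → L1 hit [-]
12: W B0 → L0 miss [D]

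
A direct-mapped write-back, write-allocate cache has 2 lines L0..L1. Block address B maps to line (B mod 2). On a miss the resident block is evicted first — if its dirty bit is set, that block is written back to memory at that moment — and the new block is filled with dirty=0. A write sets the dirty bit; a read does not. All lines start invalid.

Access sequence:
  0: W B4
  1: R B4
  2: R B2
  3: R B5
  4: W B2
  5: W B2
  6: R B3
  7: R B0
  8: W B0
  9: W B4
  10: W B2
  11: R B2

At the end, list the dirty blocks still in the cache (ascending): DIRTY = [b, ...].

0: W B4 -> L0 miss  d=D]
1: R B4 -> L0 hit  d=D]
2: R B2 -> L0 miss wb->B4  d=-]
3: R B5 -> L1 miss  d=-]
4: W B2 -> L0 hit  d=D]
5: W B2 -> L0 hit  d=D]
6: R B3 -> L1 miss  d=-]
7: R B0 -> L0 miss wb->B2  d=-]
8: W B0 -> L0 hit  d=D]
9: W B4 -> L0 miss wb->B0  d=D]
10: W B2 -> L0 miss wb->B4  d=D]
11: R B2 -> L0 hit  d=D]

DIRTY = [2]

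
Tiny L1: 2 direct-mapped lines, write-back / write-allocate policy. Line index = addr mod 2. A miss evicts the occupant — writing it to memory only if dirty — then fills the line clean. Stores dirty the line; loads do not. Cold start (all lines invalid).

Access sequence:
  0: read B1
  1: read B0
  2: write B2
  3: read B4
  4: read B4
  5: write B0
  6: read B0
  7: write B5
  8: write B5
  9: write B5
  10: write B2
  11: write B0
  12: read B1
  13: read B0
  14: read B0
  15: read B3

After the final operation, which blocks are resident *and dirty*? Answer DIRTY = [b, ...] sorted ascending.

DIRTY = [0]

  0 | R B1 → L1 miss [-]
  1 | R B0 → L0 miss [-]
  2 | W B2 → L0 miss [D]
  3 | R B4 → L0 miss wb→B2 [-]
  4 | R B4 → L0 hit [-]
  5 | W B0 → L0 miss [D]
  6 | R B0 → L0 hit [D]
  7 | W B5 → L1 miss [D]
  8 | W B5 → L1 hit [D]
  9 | W B5 → L1 hit [D]
  10 | W B2 → L0 miss wb→B0 [D]
  11 | W B0 → L0 miss wb→B2 [D]
  12 | R B1 → L1 miss wb→B5 [-]
  13 | R B0 → L0 hit [D]
  14 | R B0 → L0 hit [D]
  15 | R B3 → L1 miss [-]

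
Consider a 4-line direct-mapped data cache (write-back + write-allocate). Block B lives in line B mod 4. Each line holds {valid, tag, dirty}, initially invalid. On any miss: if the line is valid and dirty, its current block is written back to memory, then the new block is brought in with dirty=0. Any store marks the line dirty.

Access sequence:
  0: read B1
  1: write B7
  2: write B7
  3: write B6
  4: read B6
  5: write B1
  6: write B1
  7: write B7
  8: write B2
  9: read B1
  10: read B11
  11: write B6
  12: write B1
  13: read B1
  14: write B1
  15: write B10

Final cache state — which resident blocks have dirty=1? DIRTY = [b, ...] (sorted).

DIRTY = [1, 10]

0: R B1 -> L1 miss  d=-]
1: W B7 -> L3 miss  d=D]
2: W B7 -> L3 hit  d=D]
3: W B6 -> L2 miss  d=D]
4: R B6 -> L2 hit  d=D]
5: W B1 -> L1 hit  d=D]
6: W B1 -> L1 hit  d=D]
7: W B7 -> L3 hit  d=D]
8: W B2 -> L2 miss wb->B6  d=D]
9: R B1 -> L1 hit  d=D]
10: R B11 -> L3 miss wb->B7  d=-]
11: W B6 -> L2 miss wb->B2  d=D]
12: W B1 -> L1 hit  d=D]
13: R B1 -> L1 hit  d=D]
14: W B1 -> L1 hit  d=D]
15: W B10 -> L2 miss wb->B6  d=D]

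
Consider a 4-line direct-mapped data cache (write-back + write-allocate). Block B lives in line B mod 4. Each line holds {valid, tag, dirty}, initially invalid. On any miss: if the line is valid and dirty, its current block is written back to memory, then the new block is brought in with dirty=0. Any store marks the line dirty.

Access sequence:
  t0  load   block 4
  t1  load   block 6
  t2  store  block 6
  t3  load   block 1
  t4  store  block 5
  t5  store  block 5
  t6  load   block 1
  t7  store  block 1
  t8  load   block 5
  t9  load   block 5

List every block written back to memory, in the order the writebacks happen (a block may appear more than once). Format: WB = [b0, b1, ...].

WB = [5, 1]

0: R B4 -> L0 miss  d=-]
1: R B6 -> L2 miss  d=-]
2: W B6 -> L2 hit  d=D]
3: R B1 -> L1 miss  d=-]
4: W B5 -> L1 miss  d=D]
5: W B5 -> L1 hit  d=D]
6: R B1 -> L1 miss wb->B5  d=-]
7: W B1 -> L1 hit  d=D]
8: R B5 -> L1 miss wb->B1  d=-]
9: R B5 -> L1 hit  d=-]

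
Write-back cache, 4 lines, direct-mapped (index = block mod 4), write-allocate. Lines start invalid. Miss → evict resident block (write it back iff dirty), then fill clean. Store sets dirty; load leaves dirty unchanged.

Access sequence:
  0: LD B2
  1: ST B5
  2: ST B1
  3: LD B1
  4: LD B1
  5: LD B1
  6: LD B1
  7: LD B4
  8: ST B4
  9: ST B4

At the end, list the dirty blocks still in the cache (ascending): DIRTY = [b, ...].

0: R B2 → L2 miss [-]
1: W B5 → L1 miss [D]
2: W B1 → L1 miss wb→B5 [D]
3: R B1 → L1 hit [D]
4: R B1 → L1 hit [D]
5: R B1 → L1 hit [D]
6: R B1 → L1 hit [D]
7: R B4 → L0 miss [-]
8: W B4 → L0 hit [D]
9: W B4 → L0 hit [D]

DIRTY = [1, 4]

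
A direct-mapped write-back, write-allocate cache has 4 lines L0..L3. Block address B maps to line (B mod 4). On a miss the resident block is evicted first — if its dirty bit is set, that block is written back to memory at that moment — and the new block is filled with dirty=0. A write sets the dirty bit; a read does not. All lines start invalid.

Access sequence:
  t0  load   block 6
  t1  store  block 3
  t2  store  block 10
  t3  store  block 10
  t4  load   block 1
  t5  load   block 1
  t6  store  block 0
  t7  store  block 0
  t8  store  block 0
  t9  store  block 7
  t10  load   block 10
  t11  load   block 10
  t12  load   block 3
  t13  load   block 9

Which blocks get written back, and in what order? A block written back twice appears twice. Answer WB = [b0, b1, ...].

  0 | R B6 → L2 miss [-]
  1 | W B3 → L3 miss [D]
  2 | W B10 → L2 miss [D]
  3 | W B10 → L2 hit [D]
  4 | R B1 → L1 miss [-]
  5 | R B1 → L1 hit [-]
  6 | W B0 → L0 miss [D]
  7 | W B0 → L0 hit [D]
  8 | W B0 → L0 hit [D]
  9 | W B7 → L3 miss wb→B3 [D]
  10 | R B10 → L2 hit [D]
  11 | R B10 → L2 hit [D]
  12 | R B3 → L3 miss wb→B7 [-]
  13 | R B9 → L1 miss [-]

WB = [3, 7]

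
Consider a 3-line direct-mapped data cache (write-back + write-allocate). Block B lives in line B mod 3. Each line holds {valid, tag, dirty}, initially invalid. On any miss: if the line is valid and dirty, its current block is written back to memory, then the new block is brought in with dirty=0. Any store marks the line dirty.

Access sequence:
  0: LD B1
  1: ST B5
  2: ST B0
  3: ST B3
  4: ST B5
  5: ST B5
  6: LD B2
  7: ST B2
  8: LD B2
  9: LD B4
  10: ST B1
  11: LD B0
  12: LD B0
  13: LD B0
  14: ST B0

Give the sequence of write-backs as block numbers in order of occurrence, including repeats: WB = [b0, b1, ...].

0: R B1 → L1 miss [-]
1: W B5 → L2 miss [D]
2: W B0 → L0 miss [D]
3: W B3 → L0 miss wb→B0 [D]
4: W B5 → L2 hit [D]
5: W B5 → L2 hit [D]
6: R B2 → L2 miss wb→B5 [-]
7: W B2 → L2 hit [D]
8: R B2 → L2 hit [D]
9: R B4 → L1 miss [-]
10: W B1 → L1 miss [D]
11: R B0 → L0 miss wb→B3 [-]
12: R B0 → L0 hit [-]
13: R B0 → L0 hit [-]
14: W B0 → L0 hit [D]

WB = [0, 5, 3]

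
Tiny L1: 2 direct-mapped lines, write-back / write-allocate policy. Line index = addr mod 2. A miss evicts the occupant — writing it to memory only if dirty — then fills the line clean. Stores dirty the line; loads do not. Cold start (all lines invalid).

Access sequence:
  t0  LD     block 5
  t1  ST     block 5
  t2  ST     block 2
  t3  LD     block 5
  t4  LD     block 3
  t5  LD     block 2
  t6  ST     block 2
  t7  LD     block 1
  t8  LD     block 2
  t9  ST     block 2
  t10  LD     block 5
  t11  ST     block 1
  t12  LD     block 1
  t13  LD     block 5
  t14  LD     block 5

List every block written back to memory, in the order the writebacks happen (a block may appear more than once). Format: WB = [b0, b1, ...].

  0 | R B5 → L1 miss [-]
  1 | W B5 → L1 hit [D]
  2 | W B2 → L0 miss [D]
  3 | R B5 → L1 hit [D]
  4 | R B3 → L1 miss wb→B5 [-]
  5 | R B2 → L0 hit [D]
  6 | W B2 → L0 hit [D]
  7 | R B1 → L1 miss [-]
  8 | R B2 → L0 hit [D]
  9 | W B2 → L0 hit [D]
  10 | R B5 → L1 miss [-]
  11 | W B1 → L1 miss [D]
  12 | R B1 → L1 hit [D]
  13 | R B5 → L1 miss wb→B1 [-]
  14 | R B5 → L1 hit [-]

WB = [5, 1]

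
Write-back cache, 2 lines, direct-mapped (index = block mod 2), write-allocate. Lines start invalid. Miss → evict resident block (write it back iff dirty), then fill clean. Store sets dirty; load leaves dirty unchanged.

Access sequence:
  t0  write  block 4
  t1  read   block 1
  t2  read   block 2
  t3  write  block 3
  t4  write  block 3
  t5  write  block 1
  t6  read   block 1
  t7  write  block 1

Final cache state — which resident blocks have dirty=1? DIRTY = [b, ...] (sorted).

DIRTY = [1]

0: W B4 -> L0 miss  d=D]
1: R B1 -> L1 miss  d=-]
2: R B2 -> L0 miss wb->B4  d=-]
3: W B3 -> L1 miss  d=D]
4: W B3 -> L1 hit  d=D]
5: W B1 -> L1 miss wb->B3  d=D]
6: R B1 -> L1 hit  d=D]
7: W B1 -> L1 hit  d=D]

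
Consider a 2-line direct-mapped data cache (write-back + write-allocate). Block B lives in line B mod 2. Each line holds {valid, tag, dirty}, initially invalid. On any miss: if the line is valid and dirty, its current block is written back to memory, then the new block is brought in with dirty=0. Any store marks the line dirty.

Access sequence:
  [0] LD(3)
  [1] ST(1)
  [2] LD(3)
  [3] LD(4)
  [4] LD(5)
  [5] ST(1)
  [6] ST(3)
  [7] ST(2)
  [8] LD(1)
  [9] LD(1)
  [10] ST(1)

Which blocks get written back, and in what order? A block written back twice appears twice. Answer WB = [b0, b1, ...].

WB = [1, 1, 3]

0: R B3 → L1 miss [-]
1: W B1 → L1 miss [D]
2: R B3 → L1 miss wb→B1 [-]
3: R B4 → L0 miss [-]
4: R B5 → L1 miss [-]
5: W B1 → L1 miss [D]
6: W B3 → L1 miss wb→B1 [D]
7: W B2 → L0 miss [D]
8: R B1 → L1 miss wb→B3 [-]
9: R B1 → L1 hit [-]
10: W B1 → L1 hit [D]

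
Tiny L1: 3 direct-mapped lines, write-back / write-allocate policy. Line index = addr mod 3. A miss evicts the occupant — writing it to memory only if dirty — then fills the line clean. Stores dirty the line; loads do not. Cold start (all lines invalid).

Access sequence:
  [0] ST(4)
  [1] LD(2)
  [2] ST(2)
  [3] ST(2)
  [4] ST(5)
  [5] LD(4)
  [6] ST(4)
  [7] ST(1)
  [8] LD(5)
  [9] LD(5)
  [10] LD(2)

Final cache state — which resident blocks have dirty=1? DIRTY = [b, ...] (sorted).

DIRTY = [1]

0: W B4 → L1 miss [D]
1: R B2 → L2 miss [-]
2: W B2 → L2 hit [D]
3: W B2 → L2 hit [D]
4: W B5 → L2 miss wb→B2 [D]
5: R B4 → L1 hit [D]
6: W B4 → L1 hit [D]
7: W B1 → L1 miss wb→B4 [D]
8: R B5 → L2 hit [D]
9: R B5 → L2 hit [D]
10: R B2 → L2 miss wb→B5 [-]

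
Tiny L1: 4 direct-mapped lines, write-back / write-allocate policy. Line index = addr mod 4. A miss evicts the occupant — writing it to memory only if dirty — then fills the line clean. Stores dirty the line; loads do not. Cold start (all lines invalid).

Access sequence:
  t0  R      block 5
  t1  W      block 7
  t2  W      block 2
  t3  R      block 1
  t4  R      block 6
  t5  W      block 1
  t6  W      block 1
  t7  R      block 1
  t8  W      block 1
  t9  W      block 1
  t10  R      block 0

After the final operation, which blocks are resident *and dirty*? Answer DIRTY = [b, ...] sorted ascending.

0: R B5 → L1 miss [-]
1: W B7 → L3 miss [D]
2: W B2 → L2 miss [D]
3: R B1 → L1 miss [-]
4: R B6 → L2 miss wb→B2 [-]
5: W B1 → L1 hit [D]
6: W B1 → L1 hit [D]
7: R B1 → L1 hit [D]
8: W B1 → L1 hit [D]
9: W B1 → L1 hit [D]
10: R B0 → L0 miss [-]

DIRTY = [1, 7]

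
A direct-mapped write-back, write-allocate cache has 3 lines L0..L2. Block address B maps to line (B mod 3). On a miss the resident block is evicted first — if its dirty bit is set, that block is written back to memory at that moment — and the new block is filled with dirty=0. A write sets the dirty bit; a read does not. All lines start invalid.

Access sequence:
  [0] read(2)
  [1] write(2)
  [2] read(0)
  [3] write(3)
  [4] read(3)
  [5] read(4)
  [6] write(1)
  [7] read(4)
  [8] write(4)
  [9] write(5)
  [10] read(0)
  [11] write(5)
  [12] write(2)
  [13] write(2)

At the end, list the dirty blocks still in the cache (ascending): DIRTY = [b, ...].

0: R B2 → L2 miss [-]
1: W B2 → L2 hit [D]
2: R B0 → L0 miss [-]
3: W B3 → L0 miss [D]
4: R B3 → L0 hit [D]
5: R B4 → L1 miss [-]
6: W B1 → L1 miss [D]
7: R B4 → L1 miss wb→B1 [-]
8: W B4 → L1 hit [D]
9: W B5 → L2 miss wb→B2 [D]
10: R B0 → L0 miss wb→B3 [-]
11: W B5 → L2 hit [D]
12: W B2 → L2 miss wb→B5 [D]
13: W B2 → L2 hit [D]

DIRTY = [2, 4]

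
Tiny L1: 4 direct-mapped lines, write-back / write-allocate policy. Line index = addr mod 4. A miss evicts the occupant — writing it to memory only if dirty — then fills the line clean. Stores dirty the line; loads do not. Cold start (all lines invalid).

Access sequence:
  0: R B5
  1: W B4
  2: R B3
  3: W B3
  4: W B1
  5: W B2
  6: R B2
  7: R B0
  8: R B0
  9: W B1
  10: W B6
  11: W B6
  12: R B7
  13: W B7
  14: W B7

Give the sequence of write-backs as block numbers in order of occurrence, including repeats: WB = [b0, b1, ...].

0: R B5 → L1 miss [-]
1: W B4 → L0 miss [D]
2: R B3 → L3 miss [-]
3: W B3 → L3 hit [D]
4: W B1 → L1 miss [D]
5: W B2 → L2 miss [D]
6: R B2 → L2 hit [D]
7: R B0 → L0 miss wb→B4 [-]
8: R B0 → L0 hit [-]
9: W B1 → L1 hit [D]
10: W B6 → L2 miss wb→B2 [D]
11: W B6 → L2 hit [D]
12: R B7 → L3 miss wb→B3 [-]
13: W B7 → L3 hit [D]
14: W B7 → L3 hit [D]

WB = [4, 2, 3]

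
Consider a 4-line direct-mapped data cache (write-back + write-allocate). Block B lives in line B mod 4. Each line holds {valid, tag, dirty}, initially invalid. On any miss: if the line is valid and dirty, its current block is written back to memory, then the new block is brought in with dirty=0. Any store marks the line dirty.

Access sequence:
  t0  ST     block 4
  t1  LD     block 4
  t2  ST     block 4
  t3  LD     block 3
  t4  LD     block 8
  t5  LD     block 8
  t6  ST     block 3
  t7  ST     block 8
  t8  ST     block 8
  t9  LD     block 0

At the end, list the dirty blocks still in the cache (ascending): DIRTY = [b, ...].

  0 | W B4 → L0 miss [D]
  1 | R B4 → L0 hit [D]
  2 | W B4 → L0 hit [D]
  3 | R B3 → L3 miss [-]
  4 | R B8 → L0 miss wb→B4 [-]
  5 | R B8 → L0 hit [-]
  6 | W B3 → L3 hit [D]
  7 | W B8 → L0 hit [D]
  8 | W B8 → L0 hit [D]
  9 | R B0 → L0 miss wb→B8 [-]

DIRTY = [3]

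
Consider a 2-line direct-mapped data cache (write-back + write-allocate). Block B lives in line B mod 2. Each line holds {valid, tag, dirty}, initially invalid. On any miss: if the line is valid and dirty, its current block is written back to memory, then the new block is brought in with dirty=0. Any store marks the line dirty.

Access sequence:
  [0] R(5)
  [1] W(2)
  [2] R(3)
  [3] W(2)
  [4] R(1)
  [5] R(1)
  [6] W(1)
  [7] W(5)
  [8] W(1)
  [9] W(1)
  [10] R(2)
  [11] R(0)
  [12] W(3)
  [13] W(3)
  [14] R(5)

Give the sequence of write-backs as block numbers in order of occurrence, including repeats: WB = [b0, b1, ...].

0: R B5 → L1 miss [-]
1: W B2 → L0 miss [D]
2: R B3 → L1 miss [-]
3: W B2 → L0 hit [D]
4: R B1 → L1 miss [-]
5: R B1 → L1 hit [-]
6: W B1 → L1 hit [D]
7: W B5 → L1 miss wb→B1 [D]
8: W B1 → L1 miss wb→B5 [D]
9: W B1 → L1 hit [D]
10: R B2 → L0 hit [D]
11: R B0 → L0 miss wb→B2 [-]
12: W B3 → L1 miss wb→B1 [D]
13: W B3 → L1 hit [D]
14: R B5 → L1 miss wb→B3 [-]

WB = [1, 5, 2, 1, 3]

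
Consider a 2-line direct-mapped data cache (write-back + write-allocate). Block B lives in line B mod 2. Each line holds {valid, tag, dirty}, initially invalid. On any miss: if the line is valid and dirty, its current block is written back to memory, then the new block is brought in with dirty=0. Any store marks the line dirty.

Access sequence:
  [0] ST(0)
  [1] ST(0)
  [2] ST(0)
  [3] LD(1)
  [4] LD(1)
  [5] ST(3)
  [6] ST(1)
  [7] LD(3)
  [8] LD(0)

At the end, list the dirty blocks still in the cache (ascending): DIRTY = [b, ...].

0: W B0 → L0 miss [D]
1: W B0 → L0 hit [D]
2: W B0 → L0 hit [D]
3: R B1 → L1 miss [-]
4: R B1 → L1 hit [-]
5: W B3 → L1 miss [D]
6: W B1 → L1 miss wb→B3 [D]
7: R B3 → L1 miss wb→B1 [-]
8: R B0 → L0 hit [D]

DIRTY = [0]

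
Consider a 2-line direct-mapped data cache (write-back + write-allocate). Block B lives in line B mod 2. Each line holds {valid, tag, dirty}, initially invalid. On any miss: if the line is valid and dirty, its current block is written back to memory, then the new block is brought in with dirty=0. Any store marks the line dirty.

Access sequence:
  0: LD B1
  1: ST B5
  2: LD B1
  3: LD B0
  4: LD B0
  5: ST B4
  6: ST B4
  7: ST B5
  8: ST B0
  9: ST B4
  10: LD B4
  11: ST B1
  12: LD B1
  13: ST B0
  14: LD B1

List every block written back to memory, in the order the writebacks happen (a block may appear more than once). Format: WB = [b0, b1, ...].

  0 | R B1 → L1 miss [-]
  1 | W B5 → L1 miss [D]
  2 | R B1 → L1 miss wb→B5 [-]
  3 | R B0 → L0 miss [-]
  4 | R B0 → L0 hit [-]
  5 | W B4 → L0 miss [D]
  6 | W B4 → L0 hit [D]
  7 | W B5 → L1 miss [D]
  8 | W B0 → L0 miss wb→B4 [D]
  9 | W B4 → L0 miss wb→B0 [D]
  10 | R B4 → L0 hit [D]
  11 | W B1 → L1 miss wb→B5 [D]
  12 | R B1 → L1 hit [D]
  13 | W B0 → L0 miss wb→B4 [D]
  14 | R B1 → L1 hit [D]

WB = [5, 4, 0, 5, 4]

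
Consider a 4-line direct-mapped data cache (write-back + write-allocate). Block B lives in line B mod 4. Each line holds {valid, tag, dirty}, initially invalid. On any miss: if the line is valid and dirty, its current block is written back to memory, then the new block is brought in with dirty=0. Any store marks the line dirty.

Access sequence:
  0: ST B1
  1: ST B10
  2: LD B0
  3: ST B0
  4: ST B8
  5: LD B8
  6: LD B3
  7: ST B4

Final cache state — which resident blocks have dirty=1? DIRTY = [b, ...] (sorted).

  0 | W B1 → L1 miss [D]
  1 | W B10 → L2 miss [D]
  2 | R B0 → L0 miss [-]
  3 | W B0 → L0 hit [D]
  4 | W B8 → L0 miss wb→B0 [D]
  5 | R B8 → L0 hit [D]
  6 | R B3 → L3 miss [-]
  7 | W B4 → L0 miss wb→B8 [D]

DIRTY = [1, 4, 10]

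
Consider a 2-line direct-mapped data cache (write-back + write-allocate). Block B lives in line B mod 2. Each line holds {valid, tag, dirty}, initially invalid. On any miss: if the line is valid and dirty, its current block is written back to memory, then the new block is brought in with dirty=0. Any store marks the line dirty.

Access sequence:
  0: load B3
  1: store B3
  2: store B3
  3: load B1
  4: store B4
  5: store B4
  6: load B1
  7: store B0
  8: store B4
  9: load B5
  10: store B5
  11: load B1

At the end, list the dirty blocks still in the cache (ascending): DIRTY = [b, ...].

DIRTY = [4]

  0 | R B3 → L1 miss [-]
  1 | W B3 → L1 hit [D]
  2 | W B3 → L1 hit [D]
  3 | R B1 → L1 miss wb→B3 [-]
  4 | W B4 → L0 miss [D]
  5 | W B4 → L0 hit [D]
  6 | R B1 → L1 hit [-]
  7 | W B0 → L0 miss wb→B4 [D]
  8 | W B4 → L0 miss wb→B0 [D]
  9 | R B5 → L1 miss [-]
  10 | W B5 → L1 hit [D]
  11 | R B1 → L1 miss wb→B5 [-]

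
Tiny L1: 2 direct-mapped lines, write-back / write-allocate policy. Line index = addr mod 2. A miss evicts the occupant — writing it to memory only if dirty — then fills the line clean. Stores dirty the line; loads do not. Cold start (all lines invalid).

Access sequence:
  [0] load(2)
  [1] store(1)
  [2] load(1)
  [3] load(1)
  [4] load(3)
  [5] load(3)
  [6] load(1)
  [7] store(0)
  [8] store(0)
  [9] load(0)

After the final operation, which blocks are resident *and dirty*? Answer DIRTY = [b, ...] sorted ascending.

  0 | R B2 → L0 miss [-]
  1 | W B1 → L1 miss [D]
  2 | R B1 → L1 hit [D]
  3 | R B1 → L1 hit [D]
  4 | R B3 → L1 miss wb→B1 [-]
  5 | R B3 → L1 hit [-]
  6 | R B1 → L1 miss [-]
  7 | W B0 → L0 miss [D]
  8 | W B0 → L0 hit [D]
  9 | R B0 → L0 hit [D]

DIRTY = [0]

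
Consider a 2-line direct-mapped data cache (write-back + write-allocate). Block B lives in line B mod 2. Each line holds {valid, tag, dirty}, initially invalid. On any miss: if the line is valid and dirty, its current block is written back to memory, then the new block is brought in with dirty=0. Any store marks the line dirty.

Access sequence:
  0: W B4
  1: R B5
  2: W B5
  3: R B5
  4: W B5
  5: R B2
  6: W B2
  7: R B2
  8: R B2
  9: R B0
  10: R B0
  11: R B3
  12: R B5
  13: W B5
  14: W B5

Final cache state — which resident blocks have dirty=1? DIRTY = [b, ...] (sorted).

  0 | W B4 → L0 miss [D]
  1 | R B5 → L1 miss [-]
  2 | W B5 → L1 hit [D]
  3 | R B5 → L1 hit [D]
  4 | W B5 → L1 hit [D]
  5 | R B2 → L0 miss wb→B4 [-]
  6 | W B2 → L0 hit [D]
  7 | R B2 → L0 hit [D]
  8 | R B2 → L0 hit [D]
  9 | R B0 → L0 miss wb→B2 [-]
  10 | R B0 → L0 hit [-]
  11 | R B3 → L1 miss wb→B5 [-]
  12 | R B5 → L1 miss [-]
  13 | W B5 → L1 hit [D]
  14 | W B5 → L1 hit [D]

DIRTY = [5]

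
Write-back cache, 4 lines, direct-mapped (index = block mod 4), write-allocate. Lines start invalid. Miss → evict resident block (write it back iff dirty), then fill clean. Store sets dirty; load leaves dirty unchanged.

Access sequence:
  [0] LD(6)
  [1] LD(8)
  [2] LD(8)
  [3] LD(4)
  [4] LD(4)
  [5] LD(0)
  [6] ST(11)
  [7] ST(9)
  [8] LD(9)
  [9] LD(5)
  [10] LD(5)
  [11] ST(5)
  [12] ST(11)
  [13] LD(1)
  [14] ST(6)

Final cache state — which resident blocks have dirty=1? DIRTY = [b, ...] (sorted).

DIRTY = [6, 11]

  0 | R B6 → L2 miss [-]
  1 | R B8 → L0 miss [-]
  2 | R B8 → L0 hit [-]
  3 | R B4 → L0 miss [-]
  4 | R B4 → L0 hit [-]
  5 | R B0 → L0 miss [-]
  6 | W B11 → L3 miss [D]
  7 | W B9 → L1 miss [D]
  8 | R B9 → L1 hit [D]
  9 | R B5 → L1 miss wb→B9 [-]
  10 | R B5 → L1 hit [-]
  11 | W B5 → L1 hit [D]
  12 | W B11 → L3 hit [D]
  13 | R B1 → L1 miss wb→B5 [-]
  14 | W B6 → L2 hit [D]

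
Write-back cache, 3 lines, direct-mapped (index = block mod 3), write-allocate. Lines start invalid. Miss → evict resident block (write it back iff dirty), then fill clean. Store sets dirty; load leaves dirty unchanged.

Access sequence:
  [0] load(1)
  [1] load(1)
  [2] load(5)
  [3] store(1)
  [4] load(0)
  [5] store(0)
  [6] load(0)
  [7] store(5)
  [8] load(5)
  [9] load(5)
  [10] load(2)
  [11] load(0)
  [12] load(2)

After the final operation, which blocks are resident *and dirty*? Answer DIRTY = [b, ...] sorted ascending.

DIRTY = [0, 1]

0: R B1 -> L1 miss  d=-]
1: R B1 -> L1 hit  d=-]
2: R B5 -> L2 miss  d=-]
3: W B1 -> L1 hit  d=D]
4: R B0 -> L0 miss  d=-]
5: W B0 -> L0 hit  d=D]
6: R B0 -> L0 hit  d=D]
7: W B5 -> L2 hit  d=D]
8: R B5 -> L2 hit  d=D]
9: R B5 -> L2 hit  d=D]
10: R B2 -> L2 miss wb->B5  d=-]
11: R B0 -> L0 hit  d=D]
12: R B2 -> L2 hit  d=-]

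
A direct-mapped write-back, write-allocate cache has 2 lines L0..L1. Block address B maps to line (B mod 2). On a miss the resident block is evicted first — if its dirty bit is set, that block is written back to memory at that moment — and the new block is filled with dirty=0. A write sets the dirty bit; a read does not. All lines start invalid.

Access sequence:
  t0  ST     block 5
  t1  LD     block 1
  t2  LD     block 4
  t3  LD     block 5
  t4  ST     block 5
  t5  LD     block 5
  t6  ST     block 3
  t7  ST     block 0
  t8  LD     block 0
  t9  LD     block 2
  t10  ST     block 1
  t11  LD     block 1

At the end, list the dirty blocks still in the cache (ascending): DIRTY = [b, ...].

0: W B5 → L1 miss [D]
1: R B1 → L1 miss wb→B5 [-]
2: R B4 → L0 miss [-]
3: R B5 → L1 miss [-]
4: W B5 → L1 hit [D]
5: R B5 → L1 hit [D]
6: W B3 → L1 miss wb→B5 [D]
7: W B0 → L0 miss [D]
8: R B0 → L0 hit [D]
9: R B2 → L0 miss wb→B0 [-]
10: W B1 → L1 miss wb→B3 [D]
11: R B1 → L1 hit [D]

DIRTY = [1]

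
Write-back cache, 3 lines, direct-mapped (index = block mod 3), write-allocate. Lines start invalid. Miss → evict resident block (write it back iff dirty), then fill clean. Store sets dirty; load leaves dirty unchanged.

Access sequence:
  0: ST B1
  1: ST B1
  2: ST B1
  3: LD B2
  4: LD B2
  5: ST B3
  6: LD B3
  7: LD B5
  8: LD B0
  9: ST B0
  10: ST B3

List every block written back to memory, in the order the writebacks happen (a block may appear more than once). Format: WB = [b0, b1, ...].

0: W B1 -> L1 miss  d=D]
1: W B1 -> L1 hit  d=D]
2: W B1 -> L1 hit  d=D]
3: R B2 -> L2 miss  d=-]
4: R B2 -> L2 hit  d=-]
5: W B3 -> L0 miss  d=D]
6: R B3 -> L0 hit  d=D]
7: R B5 -> L2 miss  d=-]
8: R B0 -> L0 miss wb->B3  d=-]
9: W B0 -> L0 hit  d=D]
10: W B3 -> L0 miss wb->B0  d=D]

WB = [3, 0]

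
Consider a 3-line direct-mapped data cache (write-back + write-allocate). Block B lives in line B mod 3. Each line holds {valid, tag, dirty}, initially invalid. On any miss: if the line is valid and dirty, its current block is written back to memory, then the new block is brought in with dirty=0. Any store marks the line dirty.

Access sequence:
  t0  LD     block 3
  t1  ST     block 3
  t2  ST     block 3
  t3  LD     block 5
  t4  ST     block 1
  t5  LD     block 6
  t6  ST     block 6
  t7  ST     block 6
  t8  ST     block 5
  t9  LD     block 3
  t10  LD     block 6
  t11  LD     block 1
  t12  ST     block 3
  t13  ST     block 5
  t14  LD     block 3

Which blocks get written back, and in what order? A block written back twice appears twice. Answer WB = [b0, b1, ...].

0: R B3 → L0 miss [-]
1: W B3 → L0 hit [D]
2: W B3 → L0 hit [D]
3: R B5 → L2 miss [-]
4: W B1 → L1 miss [D]
5: R B6 → L0 miss wb→B3 [-]
6: W B6 → L0 hit [D]
7: W B6 → L0 hit [D]
8: W B5 → L2 hit [D]
9: R B3 → L0 miss wb→B6 [-]
10: R B6 → L0 miss [-]
11: R B1 → L1 hit [D]
12: W B3 → L0 miss [D]
13: W B5 → L2 hit [D]
14: R B3 → L0 hit [D]

WB = [3, 6]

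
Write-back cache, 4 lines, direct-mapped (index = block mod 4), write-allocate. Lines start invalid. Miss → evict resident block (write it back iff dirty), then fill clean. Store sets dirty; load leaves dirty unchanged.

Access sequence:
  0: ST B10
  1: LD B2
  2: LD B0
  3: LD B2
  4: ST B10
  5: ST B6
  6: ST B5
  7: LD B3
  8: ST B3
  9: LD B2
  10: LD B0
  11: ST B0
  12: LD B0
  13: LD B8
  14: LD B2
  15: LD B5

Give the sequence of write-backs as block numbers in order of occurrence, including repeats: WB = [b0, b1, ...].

WB = [10, 10, 6, 0]

0: W B10 → L2 miss [D]
1: R B2 → L2 miss wb→B10 [-]
2: R B0 → L0 miss [-]
3: R B2 → L2 hit [-]
4: W B10 → L2 miss [D]
5: W B6 → L2 miss wb→B10 [D]
6: W B5 → L1 miss [D]
7: R B3 → L3 miss [-]
8: W B3 → L3 hit [D]
9: R B2 → L2 miss wb→B6 [-]
10: R B0 → L0 hit [-]
11: W B0 → L0 hit [D]
12: R B0 → L0 hit [D]
13: R B8 → L0 miss wb→B0 [-]
14: R B2 → L2 hit [-]
15: R B5 → L1 hit [D]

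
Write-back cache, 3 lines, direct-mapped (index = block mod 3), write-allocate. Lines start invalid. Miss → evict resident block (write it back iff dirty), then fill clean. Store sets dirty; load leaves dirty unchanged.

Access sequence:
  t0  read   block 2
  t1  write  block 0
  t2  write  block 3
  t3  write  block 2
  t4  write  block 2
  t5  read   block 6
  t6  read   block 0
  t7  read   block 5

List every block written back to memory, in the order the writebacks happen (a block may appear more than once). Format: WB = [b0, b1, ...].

WB = [0, 3, 2]

0: R B2 -> L2 miss  d=-]
1: W B0 -> L0 miss  d=D]
2: W B3 -> L0 miss wb->B0  d=D]
3: W B2 -> L2 hit  d=D]
4: W B2 -> L2 hit  d=D]
5: R B6 -> L0 miss wb->B3  d=-]
6: R B0 -> L0 miss  d=-]
7: R B5 -> L2 miss wb->B2  d=-]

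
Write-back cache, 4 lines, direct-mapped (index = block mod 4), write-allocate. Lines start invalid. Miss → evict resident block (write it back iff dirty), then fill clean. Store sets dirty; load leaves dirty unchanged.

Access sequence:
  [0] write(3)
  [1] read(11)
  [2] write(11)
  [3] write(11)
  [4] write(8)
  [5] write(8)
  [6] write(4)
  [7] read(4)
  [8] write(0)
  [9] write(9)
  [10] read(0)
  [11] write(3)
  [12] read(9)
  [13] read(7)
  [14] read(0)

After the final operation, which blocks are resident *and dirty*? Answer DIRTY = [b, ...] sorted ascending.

0: W B3 → L3 miss [D]
1: R B11 → L3 miss wb→B3 [-]
2: W B11 → L3 hit [D]
3: W B11 → L3 hit [D]
4: W B8 → L0 miss [D]
5: W B8 → L0 hit [D]
6: W B4 → L0 miss wb→B8 [D]
7: R B4 → L0 hit [D]
8: W B0 → L0 miss wb→B4 [D]
9: W B9 → L1 miss [D]
10: R B0 → L0 hit [D]
11: W B3 → L3 miss wb→B11 [D]
12: R B9 → L1 hit [D]
13: R B7 → L3 miss wb→B3 [-]
14: R B0 → L0 hit [D]

DIRTY = [0, 9]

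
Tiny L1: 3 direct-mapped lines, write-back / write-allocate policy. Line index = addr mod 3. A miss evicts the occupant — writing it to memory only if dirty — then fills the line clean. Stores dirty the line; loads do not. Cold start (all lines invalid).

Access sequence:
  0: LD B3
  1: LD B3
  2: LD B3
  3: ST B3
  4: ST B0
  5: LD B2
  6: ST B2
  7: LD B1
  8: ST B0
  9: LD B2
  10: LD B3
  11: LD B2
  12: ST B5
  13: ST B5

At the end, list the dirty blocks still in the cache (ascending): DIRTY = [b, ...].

DIRTY = [5]

0: R B3 → L0 miss [-]
1: R B3 → L0 hit [-]
2: R B3 → L0 hit [-]
3: W B3 → L0 hit [D]
4: W B0 → L0 miss wb→B3 [D]
5: R B2 → L2 miss [-]
6: W B2 → L2 hit [D]
7: R B1 → L1 miss [-]
8: W B0 → L0 hit [D]
9: R B2 → L2 hit [D]
10: R B3 → L0 miss wb→B0 [-]
11: R B2 → L2 hit [D]
12: W B5 → L2 miss wb→B2 [D]
13: W B5 → L2 hit [D]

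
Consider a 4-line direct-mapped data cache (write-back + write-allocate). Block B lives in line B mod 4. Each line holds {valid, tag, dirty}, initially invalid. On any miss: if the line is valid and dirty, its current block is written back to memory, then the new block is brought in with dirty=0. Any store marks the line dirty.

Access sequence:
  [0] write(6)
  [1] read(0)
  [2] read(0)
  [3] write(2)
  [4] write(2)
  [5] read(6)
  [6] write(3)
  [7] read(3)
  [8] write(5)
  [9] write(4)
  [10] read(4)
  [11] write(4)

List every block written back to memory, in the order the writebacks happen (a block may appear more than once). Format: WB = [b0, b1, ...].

WB = [6, 2]

0: W B6 → L2 miss [D]
1: R B0 → L0 miss [-]
2: R B0 → L0 hit [-]
3: W B2 → L2 miss wb→B6 [D]
4: W B2 → L2 hit [D]
5: R B6 → L2 miss wb→B2 [-]
6: W B3 → L3 miss [D]
7: R B3 → L3 hit [D]
8: W B5 → L1 miss [D]
9: W B4 → L0 miss [D]
10: R B4 → L0 hit [D]
11: W B4 → L0 hit [D]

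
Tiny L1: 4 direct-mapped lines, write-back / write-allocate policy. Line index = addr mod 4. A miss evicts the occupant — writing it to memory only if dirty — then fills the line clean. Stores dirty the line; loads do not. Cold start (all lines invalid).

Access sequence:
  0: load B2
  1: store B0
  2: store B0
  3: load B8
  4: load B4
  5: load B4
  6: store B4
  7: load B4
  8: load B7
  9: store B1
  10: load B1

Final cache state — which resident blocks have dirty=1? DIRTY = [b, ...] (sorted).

DIRTY = [1, 4]

0: R B2 -> L2 miss  d=-]
1: W B0 -> L0 miss  d=D]
2: W B0 -> L0 hit  d=D]
3: R B8 -> L0 miss wb->B0  d=-]
4: R B4 -> L0 miss  d=-]
5: R B4 -> L0 hit  d=-]
6: W B4 -> L0 hit  d=D]
7: R B4 -> L0 hit  d=D]
8: R B7 -> L3 miss  d=-]
9: W B1 -> L1 miss  d=D]
10: R B1 -> L1 hit  d=D]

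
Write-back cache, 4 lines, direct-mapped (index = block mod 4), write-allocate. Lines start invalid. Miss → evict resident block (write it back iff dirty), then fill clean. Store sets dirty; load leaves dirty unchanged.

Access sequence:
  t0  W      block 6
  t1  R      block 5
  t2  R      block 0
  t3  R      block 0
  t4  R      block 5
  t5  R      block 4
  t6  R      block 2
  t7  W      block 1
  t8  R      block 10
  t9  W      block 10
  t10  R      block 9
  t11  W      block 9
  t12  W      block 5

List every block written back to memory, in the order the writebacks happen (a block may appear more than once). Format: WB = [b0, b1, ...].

WB = [6, 1, 9]

0: W B6 -> L2 miss  d=D]
1: R B5 -> L1 miss  d=-]
2: R B0 -> L0 miss  d=-]
3: R B0 -> L0 hit  d=-]
4: R B5 -> L1 hit  d=-]
5: R B4 -> L0 miss  d=-]
6: R B2 -> L2 miss wb->B6  d=-]
7: W B1 -> L1 miss  d=D]
8: R B10 -> L2 miss  d=-]
9: W B10 -> L2 hit  d=D]
10: R B9 -> L1 miss wb->B1  d=-]
11: W B9 -> L1 hit  d=D]
12: W B5 -> L1 miss wb->B9  d=D]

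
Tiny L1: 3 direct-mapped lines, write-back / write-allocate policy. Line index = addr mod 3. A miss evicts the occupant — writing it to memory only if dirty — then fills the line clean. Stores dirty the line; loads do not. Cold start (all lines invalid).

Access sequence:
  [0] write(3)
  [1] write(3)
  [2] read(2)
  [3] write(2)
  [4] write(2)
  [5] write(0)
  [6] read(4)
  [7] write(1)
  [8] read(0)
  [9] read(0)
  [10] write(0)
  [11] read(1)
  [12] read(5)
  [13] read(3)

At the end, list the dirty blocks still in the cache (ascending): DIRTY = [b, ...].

DIRTY = [1]

0: W B3 → L0 miss [D]
1: W B3 → L0 hit [D]
2: R B2 → L2 miss [-]
3: W B2 → L2 hit [D]
4: W B2 → L2 hit [D]
5: W B0 → L0 miss wb→B3 [D]
6: R B4 → L1 miss [-]
7: W B1 → L1 miss [D]
8: R B0 → L0 hit [D]
9: R B0 → L0 hit [D]
10: W B0 → L0 hit [D]
11: R B1 → L1 hit [D]
12: R B5 → L2 miss wb→B2 [-]
13: R B3 → L0 miss wb→B0 [-]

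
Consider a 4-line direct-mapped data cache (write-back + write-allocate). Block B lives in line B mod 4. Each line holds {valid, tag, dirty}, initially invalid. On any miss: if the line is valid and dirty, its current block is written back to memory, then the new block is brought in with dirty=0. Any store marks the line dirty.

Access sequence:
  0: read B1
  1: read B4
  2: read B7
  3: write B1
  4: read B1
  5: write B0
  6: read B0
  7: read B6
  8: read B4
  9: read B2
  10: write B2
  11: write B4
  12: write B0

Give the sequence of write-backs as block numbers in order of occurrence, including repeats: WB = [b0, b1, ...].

WB = [0, 4]

0: R B1 -> L1 miss  d=-]
1: R B4 -> L0 miss  d=-]
2: R B7 -> L3 miss  d=-]
3: W B1 -> L1 hit  d=D]
4: R B1 -> L1 hit  d=D]
5: W B0 -> L0 miss  d=D]
6: R B0 -> L0 hit  d=D]
7: R B6 -> L2 miss  d=-]
8: R B4 -> L0 miss wb->B0  d=-]
9: R B2 -> L2 miss  d=-]
10: W B2 -> L2 hit  d=D]
11: W B4 -> L0 hit  d=D]
12: W B0 -> L0 miss wb->B4  d=D]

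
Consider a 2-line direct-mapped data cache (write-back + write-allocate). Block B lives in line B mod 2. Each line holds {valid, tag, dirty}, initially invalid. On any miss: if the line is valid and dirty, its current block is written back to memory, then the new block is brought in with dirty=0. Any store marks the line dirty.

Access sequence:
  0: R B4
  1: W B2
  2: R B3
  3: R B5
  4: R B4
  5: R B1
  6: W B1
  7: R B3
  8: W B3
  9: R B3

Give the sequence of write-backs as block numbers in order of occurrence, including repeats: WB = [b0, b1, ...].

0: R B4 -> L0 miss  d=-]
1: W B2 -> L0 miss  d=D]
2: R B3 -> L1 miss  d=-]
3: R B5 -> L1 miss  d=-]
4: R B4 -> L0 miss wb->B2  d=-]
5: R B1 -> L1 miss  d=-]
6: W B1 -> L1 hit  d=D]
7: R B3 -> L1 miss wb->B1  d=-]
8: W B3 -> L1 hit  d=D]
9: R B3 -> L1 hit  d=D]

WB = [2, 1]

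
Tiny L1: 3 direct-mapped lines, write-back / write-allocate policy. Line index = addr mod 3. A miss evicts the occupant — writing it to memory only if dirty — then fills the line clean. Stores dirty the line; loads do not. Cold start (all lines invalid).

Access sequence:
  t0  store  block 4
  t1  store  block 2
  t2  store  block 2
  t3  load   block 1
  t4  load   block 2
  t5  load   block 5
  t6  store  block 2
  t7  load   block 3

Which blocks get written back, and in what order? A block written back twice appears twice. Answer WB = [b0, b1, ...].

WB = [4, 2]

  0 | W B4 → L1 miss [D]
  1 | W B2 → L2 miss [D]
  2 | W B2 → L2 hit [D]
  3 | R B1 → L1 miss wb→B4 [-]
  4 | R B2 → L2 hit [D]
  5 | R B5 → L2 miss wb→B2 [-]
  6 | W B2 → L2 miss [D]
  7 | R B3 → L0 miss [-]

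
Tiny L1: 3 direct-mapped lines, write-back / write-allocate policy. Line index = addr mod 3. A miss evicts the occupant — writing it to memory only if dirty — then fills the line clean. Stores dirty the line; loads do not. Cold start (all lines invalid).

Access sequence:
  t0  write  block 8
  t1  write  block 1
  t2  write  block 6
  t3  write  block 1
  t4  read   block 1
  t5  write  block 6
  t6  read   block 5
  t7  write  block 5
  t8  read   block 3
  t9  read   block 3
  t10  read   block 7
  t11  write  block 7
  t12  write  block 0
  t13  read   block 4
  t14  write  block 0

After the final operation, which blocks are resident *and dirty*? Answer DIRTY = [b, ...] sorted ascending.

DIRTY = [0, 5]

0: W B8 -> L2 miss  d=D]
1: W B1 -> L1 miss  d=D]
2: W B6 -> L0 miss  d=D]
3: W B1 -> L1 hit  d=D]
4: R B1 -> L1 hit  d=D]
5: W B6 -> L0 hit  d=D]
6: R B5 -> L2 miss wb->B8  d=-]
7: W B5 -> L2 hit  d=D]
8: R B3 -> L0 miss wb->B6  d=-]
9: R B3 -> L0 hit  d=-]
10: R B7 -> L1 miss wb->B1  d=-]
11: W B7 -> L1 hit  d=D]
12: W B0 -> L0 miss  d=D]
13: R B4 -> L1 miss wb->B7  d=-]
14: W B0 -> L0 hit  d=D]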